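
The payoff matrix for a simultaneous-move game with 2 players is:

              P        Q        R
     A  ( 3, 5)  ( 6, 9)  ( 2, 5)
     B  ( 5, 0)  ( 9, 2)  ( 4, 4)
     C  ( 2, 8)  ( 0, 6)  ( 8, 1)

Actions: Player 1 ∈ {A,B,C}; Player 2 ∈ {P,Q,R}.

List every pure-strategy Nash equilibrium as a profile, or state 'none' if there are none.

Equilibria: none

(A,P): not NE [P1→B gives 5>3; P2→Q gives 9>5]
(A,Q): not NE [P1→B gives 9>6]
(A,R): not NE [P1→C gives 8>2; P2→Q gives 9>5]
(B,P): not NE [P2→R gives 4>0]
(B,Q): not NE [P2→R gives 4>2]
(B,R): not NE [P1→C gives 8>4]
(C,P): not NE [P1→B gives 5>2]
(C,Q): not NE [P1→B gives 9>0; P2→P gives 8>6]
(C,R): not NE [P2→P gives 8>1]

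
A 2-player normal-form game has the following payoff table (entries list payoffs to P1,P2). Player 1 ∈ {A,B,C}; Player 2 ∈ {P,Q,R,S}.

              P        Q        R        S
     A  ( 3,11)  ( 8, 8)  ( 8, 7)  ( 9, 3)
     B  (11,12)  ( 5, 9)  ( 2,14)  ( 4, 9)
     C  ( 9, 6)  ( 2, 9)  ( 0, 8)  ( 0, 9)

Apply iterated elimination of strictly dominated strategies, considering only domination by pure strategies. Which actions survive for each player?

IESDS → P1:{A,B} P2:{P,R}

P1 drop C (B beats it: P:11>9 Q:5>2 R:2>0 S:4>0)
P2 drop Q (P beats it: A:11>8 B:12>9)
P2 drop S (P beats it: A:11>3 B:12>9)
P1→{A,B} P2→{P,R}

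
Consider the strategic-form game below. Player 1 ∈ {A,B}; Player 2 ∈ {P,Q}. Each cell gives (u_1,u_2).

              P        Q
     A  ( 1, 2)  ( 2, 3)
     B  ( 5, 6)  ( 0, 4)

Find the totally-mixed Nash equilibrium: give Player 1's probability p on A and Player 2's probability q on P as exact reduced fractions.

(p,q) = (2/3, 1/3)

P1 indiff ⇒ q·1+(1-q)·2 = q·5+(1-q)·0 ⇒ q(-4) = (1-q)(-2) ⇒ q = 1/3
P2 indiff ⇒ p·2+(1-p)·6 = p·3+(1-p)·4 ⇒ p(-1) = (1-p)(-2) ⇒ p = 2/3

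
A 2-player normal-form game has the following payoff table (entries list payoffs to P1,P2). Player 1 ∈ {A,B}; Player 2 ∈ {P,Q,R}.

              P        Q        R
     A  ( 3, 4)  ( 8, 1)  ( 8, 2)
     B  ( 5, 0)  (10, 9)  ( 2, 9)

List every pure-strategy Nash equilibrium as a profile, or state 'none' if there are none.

(A,P): not NE [P1→B gives 5>3]
(A,Q): not NE [P1→B gives 10>8; P2→P gives 4>1]
(A,R): not NE [P2→P gives 4>2]
(B,P): not NE [P2→R gives 9>0]
(B,Q): NE
(B,R): not NE [P1→A gives 8>2]

Nash profiles: (B,Q)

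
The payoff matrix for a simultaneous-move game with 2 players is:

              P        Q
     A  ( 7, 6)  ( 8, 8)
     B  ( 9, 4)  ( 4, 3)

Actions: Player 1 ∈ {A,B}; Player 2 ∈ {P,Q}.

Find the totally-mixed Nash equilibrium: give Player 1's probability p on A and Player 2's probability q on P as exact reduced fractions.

P1 indiff ⇒ q·7+(1-q)·8 = q·9+(1-q)·4 ⇒ q(-2) = (1-q)(-4) ⇒ q = 2/3
P2 indiff ⇒ p·6+(1-p)·4 = p·8+(1-p)·3 ⇒ p(-2) = (1-p)(-1) ⇒ p = 1/3

p=1/3, q=2/3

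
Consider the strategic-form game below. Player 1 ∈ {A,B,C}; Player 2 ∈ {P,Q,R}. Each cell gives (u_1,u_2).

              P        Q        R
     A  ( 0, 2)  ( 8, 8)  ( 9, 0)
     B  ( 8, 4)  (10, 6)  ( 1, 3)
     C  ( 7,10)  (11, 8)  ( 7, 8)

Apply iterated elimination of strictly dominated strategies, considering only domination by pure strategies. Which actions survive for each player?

P2 drop R (P beats it: A:2>0 B:4>3 C:10>8)
P1 drop A (B beats it: P:8>0 Q:10>8)
P1→{B,C} P2→{P,Q}

IESDS → P1:{B,C} P2:{P,Q}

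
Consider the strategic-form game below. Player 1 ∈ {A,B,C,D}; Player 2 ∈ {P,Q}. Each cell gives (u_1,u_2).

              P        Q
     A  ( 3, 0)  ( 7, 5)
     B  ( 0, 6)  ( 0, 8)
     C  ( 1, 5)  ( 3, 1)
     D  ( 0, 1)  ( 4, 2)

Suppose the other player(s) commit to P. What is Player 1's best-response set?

P1 best: {A}

u_1(A vs P) = 3
u_1(B vs P) = 0
u_1(C vs P) = 1
u_1(D vs P) = 0
max payoff 3 at {A}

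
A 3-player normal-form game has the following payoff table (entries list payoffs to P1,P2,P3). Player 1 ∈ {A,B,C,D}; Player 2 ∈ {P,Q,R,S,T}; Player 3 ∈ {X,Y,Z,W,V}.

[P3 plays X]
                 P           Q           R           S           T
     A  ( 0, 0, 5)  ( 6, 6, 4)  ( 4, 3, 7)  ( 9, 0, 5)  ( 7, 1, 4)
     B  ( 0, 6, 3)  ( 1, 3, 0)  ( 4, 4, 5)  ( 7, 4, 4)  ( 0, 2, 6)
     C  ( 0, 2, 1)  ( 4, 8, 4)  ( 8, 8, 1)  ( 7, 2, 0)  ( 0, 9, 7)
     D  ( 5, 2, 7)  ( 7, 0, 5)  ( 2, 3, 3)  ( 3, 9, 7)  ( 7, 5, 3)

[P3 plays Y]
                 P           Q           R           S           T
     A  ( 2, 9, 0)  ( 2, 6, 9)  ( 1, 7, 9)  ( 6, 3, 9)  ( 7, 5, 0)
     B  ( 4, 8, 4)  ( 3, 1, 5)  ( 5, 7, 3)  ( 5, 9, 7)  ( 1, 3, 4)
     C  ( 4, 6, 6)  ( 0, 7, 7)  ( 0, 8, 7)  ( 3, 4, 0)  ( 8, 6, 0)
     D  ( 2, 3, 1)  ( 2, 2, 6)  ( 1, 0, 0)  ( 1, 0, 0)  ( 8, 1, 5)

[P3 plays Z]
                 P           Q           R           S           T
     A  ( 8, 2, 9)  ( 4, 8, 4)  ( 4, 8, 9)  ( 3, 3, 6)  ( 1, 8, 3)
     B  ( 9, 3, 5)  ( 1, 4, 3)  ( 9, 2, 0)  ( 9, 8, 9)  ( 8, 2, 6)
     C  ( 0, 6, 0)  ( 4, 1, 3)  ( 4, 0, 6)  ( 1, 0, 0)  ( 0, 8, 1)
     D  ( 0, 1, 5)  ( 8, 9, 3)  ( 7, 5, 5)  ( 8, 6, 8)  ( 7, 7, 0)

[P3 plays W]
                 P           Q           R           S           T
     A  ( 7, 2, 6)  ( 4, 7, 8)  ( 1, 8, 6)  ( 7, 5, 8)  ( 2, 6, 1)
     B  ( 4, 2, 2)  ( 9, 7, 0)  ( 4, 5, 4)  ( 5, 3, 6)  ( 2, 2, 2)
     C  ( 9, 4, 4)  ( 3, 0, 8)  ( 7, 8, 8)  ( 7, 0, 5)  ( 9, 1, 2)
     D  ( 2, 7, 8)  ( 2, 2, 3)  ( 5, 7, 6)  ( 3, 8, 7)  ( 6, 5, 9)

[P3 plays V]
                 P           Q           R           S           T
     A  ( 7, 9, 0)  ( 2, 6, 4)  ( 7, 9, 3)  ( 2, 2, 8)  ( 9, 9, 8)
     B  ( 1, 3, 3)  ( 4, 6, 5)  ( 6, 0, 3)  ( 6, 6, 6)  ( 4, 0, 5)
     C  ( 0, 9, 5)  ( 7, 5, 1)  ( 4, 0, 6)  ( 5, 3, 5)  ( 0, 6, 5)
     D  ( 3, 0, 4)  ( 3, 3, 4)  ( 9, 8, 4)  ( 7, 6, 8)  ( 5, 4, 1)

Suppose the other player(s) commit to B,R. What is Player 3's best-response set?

P3 best: {X}

u_3(X vs B,R) = 5
u_3(Y vs B,R) = 3
u_3(Z vs B,R) = 0
u_3(W vs B,R) = 4
u_3(V vs B,R) = 3
max payoff 5 at {X}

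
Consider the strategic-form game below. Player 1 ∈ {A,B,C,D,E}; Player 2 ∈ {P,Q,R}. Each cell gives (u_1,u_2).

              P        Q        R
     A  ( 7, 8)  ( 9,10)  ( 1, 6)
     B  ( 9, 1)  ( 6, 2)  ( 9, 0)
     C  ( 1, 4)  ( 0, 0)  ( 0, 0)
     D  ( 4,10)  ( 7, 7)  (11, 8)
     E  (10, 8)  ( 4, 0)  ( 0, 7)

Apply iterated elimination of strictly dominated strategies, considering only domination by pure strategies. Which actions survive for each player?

P1 drop C (A beats it: P:7>1 Q:9>0 R:1>0)
P2 drop R (P beats it: A:8>6 B:1>0 D:10>8 E:8>7)
P1 drop D (A beats it: P:7>4 Q:9>7)
P1→{A,B,E} P2→{P,Q}

Survivors P1:{A,B,E} P2:{P,Q}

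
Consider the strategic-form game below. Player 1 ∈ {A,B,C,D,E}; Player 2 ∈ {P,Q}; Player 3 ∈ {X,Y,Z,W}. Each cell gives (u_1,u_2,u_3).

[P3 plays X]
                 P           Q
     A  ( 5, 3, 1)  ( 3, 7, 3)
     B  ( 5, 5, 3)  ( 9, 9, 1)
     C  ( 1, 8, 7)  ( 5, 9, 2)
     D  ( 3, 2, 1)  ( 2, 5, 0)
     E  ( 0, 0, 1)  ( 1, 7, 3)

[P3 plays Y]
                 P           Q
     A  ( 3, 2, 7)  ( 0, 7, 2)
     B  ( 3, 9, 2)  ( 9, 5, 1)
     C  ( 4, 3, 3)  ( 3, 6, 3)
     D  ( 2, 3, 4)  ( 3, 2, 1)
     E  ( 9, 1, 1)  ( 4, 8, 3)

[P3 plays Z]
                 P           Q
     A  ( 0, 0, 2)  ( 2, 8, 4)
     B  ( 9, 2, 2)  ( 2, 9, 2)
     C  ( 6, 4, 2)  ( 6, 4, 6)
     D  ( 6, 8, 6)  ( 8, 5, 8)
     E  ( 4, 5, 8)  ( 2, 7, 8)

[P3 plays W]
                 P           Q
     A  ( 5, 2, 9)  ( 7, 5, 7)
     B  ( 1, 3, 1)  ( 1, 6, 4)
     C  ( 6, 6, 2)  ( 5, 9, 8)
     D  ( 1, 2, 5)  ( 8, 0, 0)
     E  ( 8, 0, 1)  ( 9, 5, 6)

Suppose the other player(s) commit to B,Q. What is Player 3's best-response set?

P3 best: {W}

u_3(X vs B,Q) = 1
u_3(Y vs B,Q) = 1
u_3(Z vs B,Q) = 2
u_3(W vs B,Q) = 4
max payoff 4 at {W}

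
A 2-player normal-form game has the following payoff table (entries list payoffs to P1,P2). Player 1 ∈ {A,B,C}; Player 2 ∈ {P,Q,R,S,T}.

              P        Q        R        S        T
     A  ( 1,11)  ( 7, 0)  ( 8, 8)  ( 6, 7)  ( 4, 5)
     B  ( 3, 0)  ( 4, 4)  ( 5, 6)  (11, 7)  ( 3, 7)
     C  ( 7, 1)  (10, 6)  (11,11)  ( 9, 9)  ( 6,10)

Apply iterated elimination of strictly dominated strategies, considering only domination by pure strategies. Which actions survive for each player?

Remaining: P1:{B,C} P2:{R,S,T}

P1 drop A (C beats it: P:7>1 Q:10>7 R:11>8 S:9>6 T:6>4)
P2 drop P (Q beats it: B:4>0 C:6>1)
P2 drop Q (R beats it: B:6>4 C:11>6)
P1→{B,C} P2→{R,S,T}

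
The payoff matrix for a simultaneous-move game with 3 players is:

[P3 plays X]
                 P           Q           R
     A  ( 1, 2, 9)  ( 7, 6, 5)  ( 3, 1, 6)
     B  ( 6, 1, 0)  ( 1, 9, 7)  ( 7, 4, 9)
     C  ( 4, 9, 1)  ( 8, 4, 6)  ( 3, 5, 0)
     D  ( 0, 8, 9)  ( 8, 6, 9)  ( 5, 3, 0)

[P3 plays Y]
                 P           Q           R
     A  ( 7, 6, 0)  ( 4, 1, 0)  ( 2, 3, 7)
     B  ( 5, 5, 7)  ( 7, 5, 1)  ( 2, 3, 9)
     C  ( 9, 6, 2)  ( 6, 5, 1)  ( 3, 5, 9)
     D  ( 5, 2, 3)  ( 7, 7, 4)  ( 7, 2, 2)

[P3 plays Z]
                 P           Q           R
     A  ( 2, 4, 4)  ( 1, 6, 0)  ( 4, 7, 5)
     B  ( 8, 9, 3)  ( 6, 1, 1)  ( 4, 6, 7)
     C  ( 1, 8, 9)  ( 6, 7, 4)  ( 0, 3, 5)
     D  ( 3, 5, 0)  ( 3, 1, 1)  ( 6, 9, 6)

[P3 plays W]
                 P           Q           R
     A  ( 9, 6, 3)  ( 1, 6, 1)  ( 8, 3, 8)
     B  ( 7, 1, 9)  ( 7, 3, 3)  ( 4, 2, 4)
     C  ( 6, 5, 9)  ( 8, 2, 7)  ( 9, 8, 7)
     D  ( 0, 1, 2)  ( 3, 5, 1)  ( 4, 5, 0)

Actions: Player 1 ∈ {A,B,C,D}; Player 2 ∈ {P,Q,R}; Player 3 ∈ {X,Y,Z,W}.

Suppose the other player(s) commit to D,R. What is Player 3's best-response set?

u_3(X vs D,R) = 0
u_3(Y vs D,R) = 2
u_3(Z vs D,R) = 6
u_3(W vs D,R) = 0
max payoff 6 at {Z}

BR_3 = {Z}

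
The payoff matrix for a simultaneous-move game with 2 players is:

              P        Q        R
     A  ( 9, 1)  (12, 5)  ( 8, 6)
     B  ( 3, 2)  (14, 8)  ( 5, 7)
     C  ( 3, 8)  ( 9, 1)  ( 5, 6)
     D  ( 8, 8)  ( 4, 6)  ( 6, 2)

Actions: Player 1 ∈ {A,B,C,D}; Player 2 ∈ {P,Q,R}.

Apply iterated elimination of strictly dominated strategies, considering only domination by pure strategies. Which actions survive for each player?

IESDS → P1:{A,B} P2:{Q,R}

P1 drop C (A beats it: P:9>3 Q:12>9 R:8>5)
P1 drop D (A beats it: P:9>8 Q:12>4 R:8>6)
P2 drop P (Q beats it: A:5>1 B:8>2)
P1→{A,B} P2→{Q,R}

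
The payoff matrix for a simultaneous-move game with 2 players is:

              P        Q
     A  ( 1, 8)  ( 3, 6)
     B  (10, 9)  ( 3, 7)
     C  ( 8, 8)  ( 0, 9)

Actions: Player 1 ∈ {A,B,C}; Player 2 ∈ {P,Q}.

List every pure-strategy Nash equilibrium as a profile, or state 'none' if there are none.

PSNE = {(B,P)}

(A,P): not NE [P1→B gives 10>1]
(A,Q): not NE [P2→P gives 8>6]
(B,P): NE
(B,Q): not NE [P2→P gives 9>7]
(C,P): not NE [P1→B gives 10>8; P2→Q gives 9>8]
(C,Q): not NE [P1→B gives 3>0]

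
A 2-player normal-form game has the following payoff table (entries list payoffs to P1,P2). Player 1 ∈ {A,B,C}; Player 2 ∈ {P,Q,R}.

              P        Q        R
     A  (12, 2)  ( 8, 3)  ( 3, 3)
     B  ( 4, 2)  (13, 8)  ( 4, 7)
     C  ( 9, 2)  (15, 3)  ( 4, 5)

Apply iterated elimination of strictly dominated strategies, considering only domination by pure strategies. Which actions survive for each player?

Survivors P1:{B,C} P2:{Q,R}

P2 drop P (Q beats it: A:3>2 B:8>2 C:3>2)
P1 drop A (B beats it: Q:13>8 R:4>3)
P1→{B,C} P2→{Q,R}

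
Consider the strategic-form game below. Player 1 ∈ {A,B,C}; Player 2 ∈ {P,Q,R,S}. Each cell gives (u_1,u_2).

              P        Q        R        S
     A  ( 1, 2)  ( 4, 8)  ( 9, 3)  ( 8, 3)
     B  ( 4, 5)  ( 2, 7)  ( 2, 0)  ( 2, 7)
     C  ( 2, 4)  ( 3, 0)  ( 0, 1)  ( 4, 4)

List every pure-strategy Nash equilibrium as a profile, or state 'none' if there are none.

Nash profiles: (A,Q)

(A,P): not NE [P1→B gives 4>1; P2→Q gives 8>2]
(A,Q): NE
(A,R): not NE [P2→Q gives 8>3]
(A,S): not NE [P2→Q gives 8>3]
(B,P): not NE [P2→S gives 7>5]
(B,Q): not NE [P1→A gives 4>2]
(B,R): not NE [P1→A gives 9>2; P2→S gives 7>0]
(B,S): not NE [P1→A gives 8>2]
(C,P): not NE [P1→B gives 4>2]
(C,Q): not NE [P1→A gives 4>3; P2→S gives 4>0]
(C,R): not NE [P1→A gives 9>0; P2→S gives 4>1]
(C,S): not NE [P1→A gives 8>4]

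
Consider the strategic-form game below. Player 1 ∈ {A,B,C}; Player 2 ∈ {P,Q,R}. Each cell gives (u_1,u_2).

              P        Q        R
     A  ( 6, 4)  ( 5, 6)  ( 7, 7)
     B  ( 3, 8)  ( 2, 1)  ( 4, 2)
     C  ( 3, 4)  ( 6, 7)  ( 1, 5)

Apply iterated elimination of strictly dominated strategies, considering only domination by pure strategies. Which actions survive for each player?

Remaining: P1:{A,C} P2:{Q,R}

P1 drop B (A beats it: P:6>3 Q:5>2 R:7>4)
P2 drop P (Q beats it: A:6>4 C:7>4)
P1→{A,C} P2→{Q,R}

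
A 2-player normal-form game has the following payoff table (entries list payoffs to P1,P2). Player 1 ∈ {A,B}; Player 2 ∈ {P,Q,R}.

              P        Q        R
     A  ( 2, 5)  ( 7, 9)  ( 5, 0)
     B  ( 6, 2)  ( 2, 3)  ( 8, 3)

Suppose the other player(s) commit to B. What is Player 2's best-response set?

u_2(P vs B) = 2
u_2(Q vs B) = 3
u_2(R vs B) = 3
max payoff 3 at {Q,R}

argmax u_2 = {Q,R}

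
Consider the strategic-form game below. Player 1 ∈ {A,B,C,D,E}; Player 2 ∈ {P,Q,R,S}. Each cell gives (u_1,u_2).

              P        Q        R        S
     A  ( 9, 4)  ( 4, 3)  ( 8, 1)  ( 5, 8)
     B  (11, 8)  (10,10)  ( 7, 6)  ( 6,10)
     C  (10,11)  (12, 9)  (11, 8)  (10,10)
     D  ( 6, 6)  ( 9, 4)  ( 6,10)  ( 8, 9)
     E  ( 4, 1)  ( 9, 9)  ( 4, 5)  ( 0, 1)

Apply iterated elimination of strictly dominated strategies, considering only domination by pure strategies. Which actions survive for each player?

P1 drop A (C beats it: P:10>9 Q:12>4 R:11>8 S:10>5)
P1 drop D (C beats it: P:10>6 Q:12>9 R:11>6 S:10>8)
P1 drop E (B beats it: P:11>4 Q:10>9 R:7>4 S:6>0)
P2 drop R (P beats it: B:8>6 C:11>8)
P1→{B,C} P2→{P,Q,S}

IESDS → P1:{B,C} P2:{P,Q,S}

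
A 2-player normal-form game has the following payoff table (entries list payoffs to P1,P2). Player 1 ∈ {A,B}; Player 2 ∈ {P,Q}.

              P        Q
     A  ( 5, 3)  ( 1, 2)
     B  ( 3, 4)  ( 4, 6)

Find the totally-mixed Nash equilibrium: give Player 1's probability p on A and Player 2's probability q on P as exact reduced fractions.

P1 indiff ⇒ q·5+(1-q)·1 = q·3+(1-q)·4 ⇒ q(2) = (1-q)(3) ⇒ q = 3/5
P2 indiff ⇒ p·3+(1-p)·4 = p·2+(1-p)·6 ⇒ p(1) = (1-p)(2) ⇒ p = 2/3

(p,q) = (2/3, 3/5)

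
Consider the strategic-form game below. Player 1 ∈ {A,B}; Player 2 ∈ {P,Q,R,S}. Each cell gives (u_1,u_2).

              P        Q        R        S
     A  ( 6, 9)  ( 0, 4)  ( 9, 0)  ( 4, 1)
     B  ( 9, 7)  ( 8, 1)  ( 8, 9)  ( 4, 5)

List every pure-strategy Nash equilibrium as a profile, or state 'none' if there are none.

Equilibria: none

(A,P): not NE [P1→B gives 9>6]
(A,Q): not NE [P1→B gives 8>0; P2→P gives 9>4]
(A,R): not NE [P2→P gives 9>0]
(A,S): not NE [P2→P gives 9>1]
(B,P): not NE [P2→R gives 9>7]
(B,Q): not NE [P2→R gives 9>1]
(B,R): not NE [P1→A gives 9>8]
(B,S): not NE [P2→R gives 9>5]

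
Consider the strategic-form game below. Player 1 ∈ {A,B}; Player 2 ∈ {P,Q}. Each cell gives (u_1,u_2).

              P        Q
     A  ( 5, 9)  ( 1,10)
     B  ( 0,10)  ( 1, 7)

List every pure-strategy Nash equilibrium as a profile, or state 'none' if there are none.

NE set: (A,Q)

(A,P): not NE [P2→Q gives 10>9]
(A,Q): NE
(B,P): not NE [P1→A gives 5>0]
(B,Q): not NE [P2→P gives 10>7]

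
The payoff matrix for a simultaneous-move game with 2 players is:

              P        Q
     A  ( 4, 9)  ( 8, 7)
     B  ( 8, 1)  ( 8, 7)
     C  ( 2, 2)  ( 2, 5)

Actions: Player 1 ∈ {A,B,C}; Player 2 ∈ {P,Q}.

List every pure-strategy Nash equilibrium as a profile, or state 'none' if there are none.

NE set: (B,Q)

(A,P): not NE [P1→B gives 8>4]
(A,Q): not NE [P2→P gives 9>7]
(B,P): not NE [P2→Q gives 7>1]
(B,Q): NE
(C,P): not NE [P1→B gives 8>2; P2→Q gives 5>2]
(C,Q): not NE [P1→B gives 8>2]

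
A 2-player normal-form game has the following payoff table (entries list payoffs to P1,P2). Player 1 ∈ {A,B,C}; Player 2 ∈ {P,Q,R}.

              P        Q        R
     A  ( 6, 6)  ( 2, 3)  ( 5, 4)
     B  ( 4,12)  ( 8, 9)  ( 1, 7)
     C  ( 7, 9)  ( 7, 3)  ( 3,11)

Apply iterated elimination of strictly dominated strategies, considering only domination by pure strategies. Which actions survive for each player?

IESDS → P1:{A,C} P2:{P,R}

P2 drop Q (P beats it: A:6>3 B:12>9 C:9>3)
P1 drop B (A beats it: P:6>4 R:5>1)
P1→{A,C} P2→{P,R}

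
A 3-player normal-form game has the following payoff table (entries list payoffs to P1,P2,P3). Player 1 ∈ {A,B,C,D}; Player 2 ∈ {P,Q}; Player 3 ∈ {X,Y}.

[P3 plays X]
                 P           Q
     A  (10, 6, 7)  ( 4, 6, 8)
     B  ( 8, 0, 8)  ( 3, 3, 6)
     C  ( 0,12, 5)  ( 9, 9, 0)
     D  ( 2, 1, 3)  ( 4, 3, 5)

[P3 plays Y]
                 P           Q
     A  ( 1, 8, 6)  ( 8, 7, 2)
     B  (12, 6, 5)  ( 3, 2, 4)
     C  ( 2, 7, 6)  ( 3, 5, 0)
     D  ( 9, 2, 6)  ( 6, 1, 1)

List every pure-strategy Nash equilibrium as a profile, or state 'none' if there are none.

(A,P,X): NE
(A,P,Y): not NE [P1→B gives 12>1; P3→X gives 7>6]
(A,Q,X): not NE [P1→C gives 9>4]
(A,Q,Y): not NE [P2→P gives 8>7; P3→X gives 8>2]
(B,P,X): not NE [P1→A gives 10>8; P2→Q gives 3>0]
(B,P,Y): not NE [P3→X gives 8>5]
(B,Q,X): not NE [P1→C gives 9>3]
(B,Q,Y): not NE [P1→A gives 8>3; P2→P gives 6>2; P3→X gives 6>4]
(C,P,X): not NE [P1→A gives 10>0; P3→Y gives 6>5]
(C,P,Y): not NE [P1→B gives 12>2]
(C,Q,X): not NE [P2→P gives 12>9]
(C,Q,Y): not NE [P1→A gives 8>3; P2→P gives 7>5]
(D,P,X): not NE [P1→A gives 10>2; P2→Q gives 3>1; P3→Y gives 6>3]
(D,P,Y): not NE [P1→B gives 12>9]
(D,Q,X): not NE [P1→C gives 9>4]
(D,Q,Y): not NE [P1→A gives 8>6; P2→P gives 2>1; P3→X gives 5>1]

PSNE = {(A,P,X)}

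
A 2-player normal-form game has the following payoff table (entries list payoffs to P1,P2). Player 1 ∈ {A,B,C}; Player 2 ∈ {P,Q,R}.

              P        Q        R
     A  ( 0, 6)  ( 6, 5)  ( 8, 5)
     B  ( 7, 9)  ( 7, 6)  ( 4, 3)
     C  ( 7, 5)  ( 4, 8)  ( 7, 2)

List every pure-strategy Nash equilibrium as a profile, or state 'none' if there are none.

Nash profiles: (B,P)

(A,P): not NE [P1→C gives 7>0]
(A,Q): not NE [P1→B gives 7>6; P2→P gives 6>5]
(A,R): not NE [P2→P gives 6>5]
(B,P): NE
(B,Q): not NE [P2→P gives 9>6]
(B,R): not NE [P1→A gives 8>4; P2→P gives 9>3]
(C,P): not NE [P2→Q gives 8>5]
(C,Q): not NE [P1→B gives 7>4]
(C,R): not NE [P1→A gives 8>7; P2→Q gives 8>2]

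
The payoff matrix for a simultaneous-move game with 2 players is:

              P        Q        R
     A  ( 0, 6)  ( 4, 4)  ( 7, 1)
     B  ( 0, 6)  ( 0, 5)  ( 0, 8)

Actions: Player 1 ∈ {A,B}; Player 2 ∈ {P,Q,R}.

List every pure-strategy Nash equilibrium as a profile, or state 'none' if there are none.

NE set: (A,P)

(A,P): NE
(A,Q): not NE [P2→P gives 6>4]
(A,R): not NE [P2→P gives 6>1]
(B,P): not NE [P2→R gives 8>6]
(B,Q): not NE [P1→A gives 4>0; P2→R gives 8>5]
(B,R): not NE [P1→A gives 7>0]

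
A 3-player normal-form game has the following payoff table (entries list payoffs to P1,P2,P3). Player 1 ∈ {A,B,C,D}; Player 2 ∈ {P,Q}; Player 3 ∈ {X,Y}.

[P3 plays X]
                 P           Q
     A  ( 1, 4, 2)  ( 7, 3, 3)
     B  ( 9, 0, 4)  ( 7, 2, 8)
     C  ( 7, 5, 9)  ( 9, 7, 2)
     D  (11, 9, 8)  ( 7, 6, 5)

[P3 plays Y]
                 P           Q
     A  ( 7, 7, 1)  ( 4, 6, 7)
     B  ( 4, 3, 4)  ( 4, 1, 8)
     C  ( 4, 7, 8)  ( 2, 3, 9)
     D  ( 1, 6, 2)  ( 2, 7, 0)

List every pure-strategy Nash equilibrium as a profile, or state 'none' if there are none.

Nash profiles: (D,P,X)

(A,P,X): not NE [P1→D gives 11>1]
(A,P,Y): not NE [P3→X gives 2>1]
(A,Q,X): not NE [P1→C gives 9>7; P2→P gives 4>3; P3→Y gives 7>3]
(A,Q,Y): not NE [P2→P gives 7>6]
(B,P,X): not NE [P1→D gives 11>9; P2→Q gives 2>0]
(B,P,Y): not NE [P1→A gives 7>4]
(B,Q,X): not NE [P1→C gives 9>7]
(B,Q,Y): not NE [P2→P gives 3>1]
(C,P,X): not NE [P1→D gives 11>7; P2→Q gives 7>5]
(C,P,Y): not NE [P1→A gives 7>4; P3→X gives 9>8]
(C,Q,X): not NE [P3→Y gives 9>2]
(C,Q,Y): not NE [P1→B gives 4>2; P2→P gives 7>3]
(D,P,X): NE
(D,P,Y): not NE [P1→A gives 7>1; P2→Q gives 7>6; P3→X gives 8>2]
(D,Q,X): not NE [P1→C gives 9>7; P2→P gives 9>6]
(D,Q,Y): not NE [P1→B gives 4>2; P3→X gives 5>0]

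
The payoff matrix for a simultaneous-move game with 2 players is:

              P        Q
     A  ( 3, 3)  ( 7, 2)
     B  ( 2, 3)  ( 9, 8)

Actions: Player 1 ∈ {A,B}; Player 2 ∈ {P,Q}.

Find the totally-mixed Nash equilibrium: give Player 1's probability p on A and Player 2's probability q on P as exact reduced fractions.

(p,q) = (5/6, 2/3)

P1 indiff ⇒ q·3+(1-q)·7 = q·2+(1-q)·9 ⇒ q(1) = (1-q)(2) ⇒ q = 2/3
P2 indiff ⇒ p·3+(1-p)·3 = p·2+(1-p)·8 ⇒ p(1) = (1-p)(5) ⇒ p = 5/6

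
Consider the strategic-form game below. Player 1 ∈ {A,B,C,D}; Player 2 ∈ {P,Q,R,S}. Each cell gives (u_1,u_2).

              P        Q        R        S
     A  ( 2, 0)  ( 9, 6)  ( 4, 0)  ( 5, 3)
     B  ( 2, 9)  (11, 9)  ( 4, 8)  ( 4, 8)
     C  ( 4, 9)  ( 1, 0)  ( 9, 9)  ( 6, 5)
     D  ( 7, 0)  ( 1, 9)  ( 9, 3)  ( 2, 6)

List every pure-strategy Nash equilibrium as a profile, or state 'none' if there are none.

(A,P): not NE [P1→D gives 7>2; P2→Q gives 6>0]
(A,Q): not NE [P1→B gives 11>9]
(A,R): not NE [P1→D gives 9>4; P2→Q gives 6>0]
(A,S): not NE [P1→C gives 6>5; P2→Q gives 6>3]
(B,P): not NE [P1→D gives 7>2]
(B,Q): NE
(B,R): not NE [P1→D gives 9>4; P2→Q gives 9>8]
(B,S): not NE [P1→C gives 6>4; P2→Q gives 9>8]
(C,P): not NE [P1→D gives 7>4]
(C,Q): not NE [P1→B gives 11>1; P2→R gives 9>0]
(C,R): NE
(C,S): not NE [P2→R gives 9>5]
(D,P): not NE [P2→Q gives 9>0]
(D,Q): not NE [P1→B gives 11>1]
(D,R): not NE [P2→Q gives 9>3]
(D,S): not NE [P1→C gives 6>2; P2→Q gives 9>6]

PSNE = {(B,Q), (C,R)}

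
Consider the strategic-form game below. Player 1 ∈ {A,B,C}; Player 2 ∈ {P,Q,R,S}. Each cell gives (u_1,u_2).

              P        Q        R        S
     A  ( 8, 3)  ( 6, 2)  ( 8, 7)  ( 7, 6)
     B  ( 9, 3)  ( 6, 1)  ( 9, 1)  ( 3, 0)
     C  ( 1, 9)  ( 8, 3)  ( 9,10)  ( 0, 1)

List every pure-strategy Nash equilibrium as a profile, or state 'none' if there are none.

NE set: (B,P), (C,R)

(A,P): not NE [P1→B gives 9>8; P2→R gives 7>3]
(A,Q): not NE [P1→C gives 8>6; P2→R gives 7>2]
(A,R): not NE [P1→C gives 9>8]
(A,S): not NE [P2→R gives 7>6]
(B,P): NE
(B,Q): not NE [P1→C gives 8>6; P2→P gives 3>1]
(B,R): not NE [P2→P gives 3>1]
(B,S): not NE [P1→A gives 7>3; P2→P gives 3>0]
(C,P): not NE [P1→B gives 9>1; P2→R gives 10>9]
(C,Q): not NE [P2→R gives 10>3]
(C,R): NE
(C,S): not NE [P1→A gives 7>0; P2→R gives 10>1]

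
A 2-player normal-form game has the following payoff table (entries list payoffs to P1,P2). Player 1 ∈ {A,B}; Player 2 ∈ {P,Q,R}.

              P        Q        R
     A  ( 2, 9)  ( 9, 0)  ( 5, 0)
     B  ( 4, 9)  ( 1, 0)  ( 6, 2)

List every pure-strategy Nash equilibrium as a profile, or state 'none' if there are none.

(A,P): not NE [P1→B gives 4>2]
(A,Q): not NE [P2→P gives 9>0]
(A,R): not NE [P1→B gives 6>5; P2→P gives 9>0]
(B,P): NE
(B,Q): not NE [P1→A gives 9>1; P2→P gives 9>0]
(B,R): not NE [P2→P gives 9>2]

Nash profiles: (B,P)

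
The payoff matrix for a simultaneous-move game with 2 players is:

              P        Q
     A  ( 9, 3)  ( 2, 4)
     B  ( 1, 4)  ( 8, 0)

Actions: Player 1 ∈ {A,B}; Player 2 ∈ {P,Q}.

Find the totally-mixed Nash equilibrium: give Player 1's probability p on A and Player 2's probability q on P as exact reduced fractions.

P1 indiff ⇒ q·9+(1-q)·2 = q·1+(1-q)·8 ⇒ q(8) = (1-q)(6) ⇒ q = 3/7
P2 indiff ⇒ p·3+(1-p)·4 = p·4+(1-p)·0 ⇒ p(-1) = (1-p)(-4) ⇒ p = 4/5

(p,q) = (4/5, 3/7)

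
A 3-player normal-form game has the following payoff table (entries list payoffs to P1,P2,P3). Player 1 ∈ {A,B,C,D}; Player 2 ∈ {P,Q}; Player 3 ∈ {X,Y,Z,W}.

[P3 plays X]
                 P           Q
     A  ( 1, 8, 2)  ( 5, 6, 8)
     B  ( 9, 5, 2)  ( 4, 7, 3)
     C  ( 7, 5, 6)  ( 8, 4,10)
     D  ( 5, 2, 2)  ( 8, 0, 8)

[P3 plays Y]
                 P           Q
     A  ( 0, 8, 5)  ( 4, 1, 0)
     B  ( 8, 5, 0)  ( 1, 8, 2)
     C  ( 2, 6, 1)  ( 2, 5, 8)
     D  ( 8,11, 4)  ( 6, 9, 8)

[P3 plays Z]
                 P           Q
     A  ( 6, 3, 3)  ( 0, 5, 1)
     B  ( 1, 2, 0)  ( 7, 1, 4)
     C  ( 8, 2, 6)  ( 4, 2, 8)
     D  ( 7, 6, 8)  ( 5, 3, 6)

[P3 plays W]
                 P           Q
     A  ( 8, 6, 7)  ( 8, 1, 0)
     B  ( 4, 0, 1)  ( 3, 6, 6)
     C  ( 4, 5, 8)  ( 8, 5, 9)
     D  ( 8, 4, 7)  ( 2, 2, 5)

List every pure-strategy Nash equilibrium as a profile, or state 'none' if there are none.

PSNE = {(A,P,W)}

(A,P,X): not NE [P1→B gives 9>1; P3→W gives 7>2]
(A,P,Y): not NE [P1→D gives 8>0; P3→W gives 7>5]
(A,P,Z): not NE [P1→C gives 8>6; P2→Q gives 5>3; P3→W gives 7>3]
(A,P,W): NE
(A,Q,X): not NE [P1→D gives 8>5; P2→P gives 8>6]
(A,Q,Y): not NE [P1→D gives 6>4; P2→P gives 8>1; P3→X gives 8>0]
(A,Q,Z): not NE [P1→B gives 7>0; P3→X gives 8>1]
(A,Q,W): not NE [P2→P gives 6>1; P3→X gives 8>0]
(B,P,X): not NE [P2→Q gives 7>5]
(B,P,Y): not NE [P2→Q gives 8>5; P3→X gives 2>0]
(B,P,Z): not NE [P1→C gives 8>1; P3→X gives 2>0]
(B,P,W): not NE [P1→D gives 8>4; P2→Q gives 6>0; P3→X gives 2>1]
(B,Q,X): not NE [P1→D gives 8>4; P3→W gives 6>3]
(B,Q,Y): not NE [P1→D gives 6>1; P3→W gives 6>2]
(B,Q,Z): not NE [P2→P gives 2>1; P3→W gives 6>4]
(B,Q,W): not NE [P1→C gives 8>3]
(C,P,X): not NE [P1→B gives 9>7; P3→W gives 8>6]
(C,P,Y): not NE [P1→D gives 8>2; P3→W gives 8>1]
(C,P,Z): not NE [P3→W gives 8>6]
(C,P,W): not NE [P1→D gives 8>4]
(C,Q,X): not NE [P2→P gives 5>4]
(C,Q,Y): not NE [P1→D gives 6>2; P2→P gives 6>5; P3→X gives 10>8]
(C,Q,Z): not NE [P1→B gives 7>4; P3→X gives 10>8]
(C,Q,W): not NE [P3→X gives 10>9]
(D,P,X): not NE [P1→B gives 9>5; P3→Z gives 8>2]
(D,P,Y): not NE [P3→Z gives 8>4]
(D,P,Z): not NE [P1→C gives 8>7]
(D,P,W): not NE [P3→Z gives 8>7]
(D,Q,X): not NE [P2→P gives 2>0]
(D,Q,Y): not NE [P2→P gives 11>9]
(D,Q,Z): not NE [P1→B gives 7>5; P2→P gives 6>3; P3→Y gives 8>6]
(D,Q,W): not NE [P1→C gives 8>2; P2→P gives 4>2; P3→Y gives 8>5]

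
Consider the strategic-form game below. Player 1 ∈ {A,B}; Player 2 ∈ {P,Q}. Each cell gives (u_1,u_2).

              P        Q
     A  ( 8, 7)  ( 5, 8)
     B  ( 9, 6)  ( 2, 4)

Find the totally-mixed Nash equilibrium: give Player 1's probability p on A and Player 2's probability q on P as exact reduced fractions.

p=2/3, q=3/4

P1 indiff ⇒ q·8+(1-q)·5 = q·9+(1-q)·2 ⇒ q(-1) = (1-q)(-3) ⇒ q = 3/4
P2 indiff ⇒ p·7+(1-p)·6 = p·8+(1-p)·4 ⇒ p(-1) = (1-p)(-2) ⇒ p = 2/3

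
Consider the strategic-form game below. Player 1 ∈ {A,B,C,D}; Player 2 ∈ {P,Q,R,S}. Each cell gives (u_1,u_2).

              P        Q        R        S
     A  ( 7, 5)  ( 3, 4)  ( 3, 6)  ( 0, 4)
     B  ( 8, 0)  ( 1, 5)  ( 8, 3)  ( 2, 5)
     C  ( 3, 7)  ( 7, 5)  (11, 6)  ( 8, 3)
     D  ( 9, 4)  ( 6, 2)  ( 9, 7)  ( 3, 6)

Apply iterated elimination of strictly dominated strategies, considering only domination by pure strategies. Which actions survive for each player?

P1 drop A (D beats it: P:9>7 Q:6>3 R:9>3 S:3>0)
P1 drop B (D beats it: P:9>8 Q:6>1 R:9>8 S:3>2)
P2 drop Q (P beats it: C:7>5 D:4>2)
P2 drop S (R beats it: C:6>3 D:7>6)
P1→{C,D} P2→{P,R}

Remaining: P1:{C,D} P2:{P,R}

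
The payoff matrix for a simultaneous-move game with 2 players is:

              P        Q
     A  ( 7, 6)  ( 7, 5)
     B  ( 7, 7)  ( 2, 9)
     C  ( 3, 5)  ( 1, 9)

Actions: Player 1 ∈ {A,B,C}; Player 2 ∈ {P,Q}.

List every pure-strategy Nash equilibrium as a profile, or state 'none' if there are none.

NE set: (A,P)

(A,P): NE
(A,Q): not NE [P2→P gives 6>5]
(B,P): not NE [P2→Q gives 9>7]
(B,Q): not NE [P1→A gives 7>2]
(C,P): not NE [P1→B gives 7>3; P2→Q gives 9>5]
(C,Q): not NE [P1→A gives 7>1]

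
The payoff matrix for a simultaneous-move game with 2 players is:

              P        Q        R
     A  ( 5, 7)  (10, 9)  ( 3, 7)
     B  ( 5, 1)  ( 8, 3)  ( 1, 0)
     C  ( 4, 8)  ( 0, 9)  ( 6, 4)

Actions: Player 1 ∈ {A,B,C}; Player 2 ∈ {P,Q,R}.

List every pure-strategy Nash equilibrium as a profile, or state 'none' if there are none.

(A,P): not NE [P2→Q gives 9>7]
(A,Q): NE
(A,R): not NE [P1→C gives 6>3; P2→Q gives 9>7]
(B,P): not NE [P2→Q gives 3>1]
(B,Q): not NE [P1→A gives 10>8]
(B,R): not NE [P1→C gives 6>1; P2→Q gives 3>0]
(C,P): not NE [P1→B gives 5>4; P2→Q gives 9>8]
(C,Q): not NE [P1→A gives 10>0]
(C,R): not NE [P2→Q gives 9>4]

PSNE = {(A,Q)}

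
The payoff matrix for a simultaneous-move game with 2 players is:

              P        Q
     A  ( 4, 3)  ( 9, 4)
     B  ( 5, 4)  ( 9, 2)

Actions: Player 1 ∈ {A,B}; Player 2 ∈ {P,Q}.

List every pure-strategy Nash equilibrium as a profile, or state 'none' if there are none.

NE set: (A,Q), (B,P)

(A,P): not NE [P1→B gives 5>4; P2→Q gives 4>3]
(A,Q): NE
(B,P): NE
(B,Q): not NE [P2→P gives 4>2]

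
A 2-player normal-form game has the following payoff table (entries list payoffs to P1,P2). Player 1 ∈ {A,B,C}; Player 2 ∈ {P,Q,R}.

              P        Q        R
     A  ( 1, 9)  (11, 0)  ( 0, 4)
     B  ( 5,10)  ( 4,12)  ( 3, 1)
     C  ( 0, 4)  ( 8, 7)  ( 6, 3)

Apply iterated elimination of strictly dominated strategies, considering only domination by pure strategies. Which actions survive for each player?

P2 drop R (P beats it: A:9>4 B:10>1 C:4>3)
P1 drop C (A beats it: P:1>0 Q:11>8)
P1→{A,B} P2→{P,Q}

Survivors P1:{A,B} P2:{P,Q}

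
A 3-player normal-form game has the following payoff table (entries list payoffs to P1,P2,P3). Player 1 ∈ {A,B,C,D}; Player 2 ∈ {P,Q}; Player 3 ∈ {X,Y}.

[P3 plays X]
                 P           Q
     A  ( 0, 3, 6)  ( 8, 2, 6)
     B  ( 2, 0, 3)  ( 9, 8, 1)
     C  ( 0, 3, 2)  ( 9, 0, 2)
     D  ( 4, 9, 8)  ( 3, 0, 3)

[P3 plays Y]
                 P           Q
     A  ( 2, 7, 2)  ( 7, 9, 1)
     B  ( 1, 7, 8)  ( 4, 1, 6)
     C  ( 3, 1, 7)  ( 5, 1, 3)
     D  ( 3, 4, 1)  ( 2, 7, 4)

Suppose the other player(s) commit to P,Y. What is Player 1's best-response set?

u_1(A vs P,Y) = 2
u_1(B vs P,Y) = 1
u_1(C vs P,Y) = 3
u_1(D vs P,Y) = 3
max payoff 3 at {C,D}

P1 best: {C,D}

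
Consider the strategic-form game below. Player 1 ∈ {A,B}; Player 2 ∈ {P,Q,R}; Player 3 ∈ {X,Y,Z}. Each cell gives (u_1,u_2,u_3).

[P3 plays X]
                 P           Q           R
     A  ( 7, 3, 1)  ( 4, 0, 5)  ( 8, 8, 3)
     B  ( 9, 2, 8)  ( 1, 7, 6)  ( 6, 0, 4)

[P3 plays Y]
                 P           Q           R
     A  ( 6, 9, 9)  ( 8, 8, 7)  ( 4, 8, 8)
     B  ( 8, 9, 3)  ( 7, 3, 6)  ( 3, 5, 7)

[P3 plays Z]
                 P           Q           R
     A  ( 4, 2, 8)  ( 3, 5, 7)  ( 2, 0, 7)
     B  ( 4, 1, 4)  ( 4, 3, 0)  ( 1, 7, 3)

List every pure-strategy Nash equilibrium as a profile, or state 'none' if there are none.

(A,P,X): not NE [P1→B gives 9>7; P2→R gives 8>3; P3→Y gives 9>1]
(A,P,Y): not NE [P1→B gives 8>6]
(A,P,Z): not NE [P2→Q gives 5>2; P3→Y gives 9>8]
(A,Q,X): not NE [P2→R gives 8>0; P3→Z gives 7>5]
(A,Q,Y): not NE [P2→P gives 9>8]
(A,Q,Z): not NE [P1→B gives 4>3]
(A,R,X): not NE [P3→Y gives 8>3]
(A,R,Y): not NE [P2→P gives 9>8]
(A,R,Z): not NE [P2→Q gives 5>0; P3→Y gives 8>7]
(B,P,X): not NE [P2→Q gives 7>2]
(B,P,Y): not NE [P3→X gives 8>3]
(B,P,Z): not NE [P2→R gives 7>1; P3→X gives 8>4]
(B,Q,X): not NE [P1→A gives 4>1]
(B,Q,Y): not NE [P1→A gives 8>7; P2→P gives 9>3]
(B,Q,Z): not NE [P2→R gives 7>3; P3→Y gives 6>0]
(B,R,X): not NE [P1→A gives 8>6; P2→Q gives 7>0; P3→Y gives 7>4]
(B,R,Y): not NE [P1→A gives 4>3; P2→P gives 9>5]
(B,R,Z): not NE [P1→A gives 2>1; P3→Y gives 7>3]

Equilibria: none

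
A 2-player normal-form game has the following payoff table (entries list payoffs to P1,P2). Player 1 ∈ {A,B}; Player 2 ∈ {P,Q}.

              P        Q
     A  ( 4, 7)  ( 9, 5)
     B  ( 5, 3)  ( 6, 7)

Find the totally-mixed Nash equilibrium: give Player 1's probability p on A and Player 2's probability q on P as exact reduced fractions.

P1 indiff ⇒ q·4+(1-q)·9 = q·5+(1-q)·6 ⇒ q(-1) = (1-q)(-3) ⇒ q = 3/4
P2 indiff ⇒ p·7+(1-p)·3 = p·5+(1-p)·7 ⇒ p(2) = (1-p)(4) ⇒ p = 2/3

p=2/3, q=3/4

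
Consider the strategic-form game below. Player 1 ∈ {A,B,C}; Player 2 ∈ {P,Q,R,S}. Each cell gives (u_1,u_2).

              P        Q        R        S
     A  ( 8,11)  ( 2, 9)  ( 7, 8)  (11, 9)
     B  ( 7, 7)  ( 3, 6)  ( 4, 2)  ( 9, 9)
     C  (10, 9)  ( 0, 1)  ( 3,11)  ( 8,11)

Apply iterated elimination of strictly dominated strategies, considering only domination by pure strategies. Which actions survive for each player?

IESDS → P1:{A,C} P2:{P,R,S}

P2 drop Q (P beats it: A:11>9 B:7>6 C:9>1)
P1 drop B (A beats it: P:8>7 R:7>4 S:11>9)
P1→{A,C} P2→{P,R,S}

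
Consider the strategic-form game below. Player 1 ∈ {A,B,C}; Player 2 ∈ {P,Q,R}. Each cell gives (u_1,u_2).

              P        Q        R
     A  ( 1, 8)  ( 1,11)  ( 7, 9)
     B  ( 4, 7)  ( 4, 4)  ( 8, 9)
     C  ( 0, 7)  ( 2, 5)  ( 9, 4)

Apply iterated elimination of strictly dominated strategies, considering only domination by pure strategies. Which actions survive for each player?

P1 drop A (B beats it: P:4>1 Q:4>1 R:8>7)
P2 drop Q (P beats it: B:7>4 C:7>5)
P1→{B,C} P2→{P,R}

Survivors P1:{B,C} P2:{P,R}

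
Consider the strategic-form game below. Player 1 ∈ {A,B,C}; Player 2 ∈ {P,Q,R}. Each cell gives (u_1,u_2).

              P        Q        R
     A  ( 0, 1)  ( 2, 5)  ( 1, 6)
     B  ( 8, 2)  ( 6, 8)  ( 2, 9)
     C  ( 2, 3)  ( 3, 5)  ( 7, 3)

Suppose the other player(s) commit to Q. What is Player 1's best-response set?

u_1(A vs Q) = 2
u_1(B vs Q) = 6
u_1(C vs Q) = 3
max payoff 6 at {B}

argmax u_1 = {B}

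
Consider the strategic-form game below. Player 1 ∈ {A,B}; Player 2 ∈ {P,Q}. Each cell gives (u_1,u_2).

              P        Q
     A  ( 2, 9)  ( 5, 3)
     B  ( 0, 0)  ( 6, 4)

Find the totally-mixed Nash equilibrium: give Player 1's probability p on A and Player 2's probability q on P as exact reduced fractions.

P1 indiff ⇒ q·2+(1-q)·5 = q·0+(1-q)·6 ⇒ q(2) = (1-q)(1) ⇒ q = 1/3
P2 indiff ⇒ p·9+(1-p)·0 = p·3+(1-p)·4 ⇒ p(6) = (1-p)(4) ⇒ p = 2/5

p=2/5, q=1/3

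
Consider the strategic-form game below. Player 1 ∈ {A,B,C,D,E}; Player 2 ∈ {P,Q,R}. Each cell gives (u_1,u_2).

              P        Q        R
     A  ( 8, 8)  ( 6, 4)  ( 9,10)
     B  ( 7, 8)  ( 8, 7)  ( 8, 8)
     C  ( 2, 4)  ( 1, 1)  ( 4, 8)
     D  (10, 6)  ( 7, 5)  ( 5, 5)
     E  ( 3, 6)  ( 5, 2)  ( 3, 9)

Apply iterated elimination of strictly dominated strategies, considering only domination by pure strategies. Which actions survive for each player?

P1 drop C (A beats it: P:8>2 Q:6>1 R:9>4)
P1 drop E (A beats it: P:8>3 Q:6>5 R:9>3)
P2 drop Q (P beats it: A:8>4 B:8>7 D:6>5)
P1 drop B (A beats it: P:8>7 R:9>8)
P1→{A,D} P2→{P,R}

IESDS → P1:{A,D} P2:{P,R}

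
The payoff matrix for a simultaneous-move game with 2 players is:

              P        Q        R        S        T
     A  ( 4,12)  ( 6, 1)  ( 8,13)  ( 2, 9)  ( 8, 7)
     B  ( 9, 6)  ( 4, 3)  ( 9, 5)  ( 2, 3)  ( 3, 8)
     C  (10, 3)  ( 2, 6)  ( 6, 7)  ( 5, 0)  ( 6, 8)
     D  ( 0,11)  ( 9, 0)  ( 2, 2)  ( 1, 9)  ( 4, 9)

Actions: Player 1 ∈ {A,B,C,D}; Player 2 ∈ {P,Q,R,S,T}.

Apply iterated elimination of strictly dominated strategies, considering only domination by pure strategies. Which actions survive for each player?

P2 drop Q (R beats it: A:13>1 B:5>3 C:7>6 D:2>0)
P1 drop D (A beats it: P:4>0 R:8>2 S:2>1 T:8>4)
P2 drop S (P beats it: A:12>9 B:6>3 C:3>0)
P1→{A,B,C} P2→{P,R,T}

Survivors P1:{A,B,C} P2:{P,R,T}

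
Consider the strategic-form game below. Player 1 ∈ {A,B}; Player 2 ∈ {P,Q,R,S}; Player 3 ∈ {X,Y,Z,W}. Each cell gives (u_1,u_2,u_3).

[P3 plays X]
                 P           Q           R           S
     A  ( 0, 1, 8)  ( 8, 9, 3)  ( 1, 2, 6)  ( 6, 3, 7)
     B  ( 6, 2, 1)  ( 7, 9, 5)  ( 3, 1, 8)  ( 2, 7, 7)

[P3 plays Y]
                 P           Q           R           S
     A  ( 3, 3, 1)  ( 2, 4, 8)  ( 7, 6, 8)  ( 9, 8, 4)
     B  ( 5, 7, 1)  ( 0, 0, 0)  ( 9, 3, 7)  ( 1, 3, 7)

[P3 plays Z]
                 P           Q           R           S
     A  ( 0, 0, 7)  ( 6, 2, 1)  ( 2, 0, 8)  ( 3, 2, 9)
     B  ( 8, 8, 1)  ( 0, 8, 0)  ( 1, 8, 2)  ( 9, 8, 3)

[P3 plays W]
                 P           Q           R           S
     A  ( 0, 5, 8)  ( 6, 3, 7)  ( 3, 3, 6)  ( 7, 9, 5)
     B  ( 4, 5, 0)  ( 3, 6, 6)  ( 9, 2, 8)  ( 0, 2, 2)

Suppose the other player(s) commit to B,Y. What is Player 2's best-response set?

u_2(P vs B,Y) = 7
u_2(Q vs B,Y) = 0
u_2(R vs B,Y) = 3
u_2(S vs B,Y) = 3
max payoff 7 at {P}

BR_2 = {P}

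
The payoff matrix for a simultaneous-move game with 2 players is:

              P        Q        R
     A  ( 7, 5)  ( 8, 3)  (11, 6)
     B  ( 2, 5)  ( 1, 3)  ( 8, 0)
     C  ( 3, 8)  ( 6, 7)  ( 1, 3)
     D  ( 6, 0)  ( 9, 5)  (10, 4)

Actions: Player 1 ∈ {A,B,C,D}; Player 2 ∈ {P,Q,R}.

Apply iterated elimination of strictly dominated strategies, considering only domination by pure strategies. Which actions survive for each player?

P1 drop B (A beats it: P:7>2 Q:8>1 R:11>8)
P1 drop C (A beats it: P:7>3 Q:8>6 R:11>1)
P2 drop P (R beats it: A:6>5 D:4>0)
P1→{A,D} P2→{Q,R}

Remaining: P1:{A,D} P2:{Q,R}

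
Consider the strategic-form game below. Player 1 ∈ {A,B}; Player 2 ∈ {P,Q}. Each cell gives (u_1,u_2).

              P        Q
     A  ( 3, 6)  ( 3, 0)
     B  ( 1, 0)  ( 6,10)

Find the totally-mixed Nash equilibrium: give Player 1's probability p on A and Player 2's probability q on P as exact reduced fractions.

P1 mixes 5/8 on A; P2 mixes 3/5 on P

P1 indiff ⇒ q·3+(1-q)·3 = q·1+(1-q)·6 ⇒ q(2) = (1-q)(3) ⇒ q = 3/5
P2 indiff ⇒ p·6+(1-p)·0 = p·0+(1-p)·10 ⇒ p(6) = (1-p)(10) ⇒ p = 5/8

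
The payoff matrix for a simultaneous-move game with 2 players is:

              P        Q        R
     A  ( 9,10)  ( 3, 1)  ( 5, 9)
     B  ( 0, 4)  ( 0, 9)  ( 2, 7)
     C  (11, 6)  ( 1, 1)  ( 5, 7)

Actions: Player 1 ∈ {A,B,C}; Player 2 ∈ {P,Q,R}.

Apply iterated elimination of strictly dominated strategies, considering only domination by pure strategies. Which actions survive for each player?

Survivors P1:{A,C} P2:{P,R}

P1 drop B (A beats it: P:9>0 Q:3>0 R:5>2)
P2 drop Q (P beats it: A:10>1 C:6>1)
P1→{A,C} P2→{P,R}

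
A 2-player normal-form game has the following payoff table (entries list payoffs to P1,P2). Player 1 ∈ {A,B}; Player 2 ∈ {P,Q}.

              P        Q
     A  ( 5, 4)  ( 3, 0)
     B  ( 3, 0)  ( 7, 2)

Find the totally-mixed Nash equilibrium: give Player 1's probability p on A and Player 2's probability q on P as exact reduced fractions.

P1 indiff ⇒ q·5+(1-q)·3 = q·3+(1-q)·7 ⇒ q(2) = (1-q)(4) ⇒ q = 2/3
P2 indiff ⇒ p·4+(1-p)·0 = p·0+(1-p)·2 ⇒ p(4) = (1-p)(2) ⇒ p = 1/3

(p,q) = (1/3, 2/3)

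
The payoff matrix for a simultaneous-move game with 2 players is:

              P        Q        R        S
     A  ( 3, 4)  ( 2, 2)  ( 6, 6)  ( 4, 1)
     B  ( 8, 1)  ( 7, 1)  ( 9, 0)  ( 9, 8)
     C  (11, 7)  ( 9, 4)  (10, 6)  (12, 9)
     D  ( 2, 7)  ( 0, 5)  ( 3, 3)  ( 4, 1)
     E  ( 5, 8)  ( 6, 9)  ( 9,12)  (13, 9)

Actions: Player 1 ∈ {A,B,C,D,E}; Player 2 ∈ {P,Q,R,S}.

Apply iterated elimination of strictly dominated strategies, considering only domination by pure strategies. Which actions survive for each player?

P1 drop A (B beats it: P:8>3 Q:7>2 R:9>6 S:9>4)
P1 drop B (C beats it: P:11>8 Q:9>7 R:10>9 S:12>9)
P1 drop D (C beats it: P:11>2 Q:9>0 R:10>3 S:12>4)
P2 drop P (S beats it: C:9>7 E:9>8)
P2 drop Q (R beats it: C:6>4 E:12>9)
P1→{C,E} P2→{R,S}

Remaining: P1:{C,E} P2:{R,S}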